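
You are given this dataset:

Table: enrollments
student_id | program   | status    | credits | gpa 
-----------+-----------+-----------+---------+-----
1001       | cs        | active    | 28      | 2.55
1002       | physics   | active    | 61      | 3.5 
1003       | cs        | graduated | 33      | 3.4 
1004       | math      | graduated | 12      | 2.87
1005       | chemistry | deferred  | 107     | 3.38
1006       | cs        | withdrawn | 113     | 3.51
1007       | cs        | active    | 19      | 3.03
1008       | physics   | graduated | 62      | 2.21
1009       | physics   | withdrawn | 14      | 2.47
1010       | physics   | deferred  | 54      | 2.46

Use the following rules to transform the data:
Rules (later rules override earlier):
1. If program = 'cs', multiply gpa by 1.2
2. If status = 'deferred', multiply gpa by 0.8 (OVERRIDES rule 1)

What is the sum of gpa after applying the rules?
30.71

Step 1: Rule 2 takes priority for records with status = 'deferred'
  - 2 records: 5.84 × 0.8 = 4.67
Step 2: Rule 1 applies to remaining records with program = 'cs'
  - 4 records: 12.49 × 1.2 = 14.99
Step 3: Other records unchanged: 11.05
Step 4: Final sum = 4.67 + 14.99 + 11.05 = 30.71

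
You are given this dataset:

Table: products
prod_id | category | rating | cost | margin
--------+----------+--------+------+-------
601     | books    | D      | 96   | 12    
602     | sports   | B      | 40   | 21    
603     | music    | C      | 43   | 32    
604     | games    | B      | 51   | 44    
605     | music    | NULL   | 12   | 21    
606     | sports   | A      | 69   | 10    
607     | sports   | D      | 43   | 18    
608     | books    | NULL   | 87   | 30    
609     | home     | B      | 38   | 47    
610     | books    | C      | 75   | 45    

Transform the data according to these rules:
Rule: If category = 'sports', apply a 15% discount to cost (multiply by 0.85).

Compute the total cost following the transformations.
531.2

Step 1: Records with category = 'sports' have total cost = 152
Step 2: Apply multiplier: 152 × 0.85 = 129.2
Step 3: Other records total: 402
Step 4: Final sum = 129.2 + 402 = 531.2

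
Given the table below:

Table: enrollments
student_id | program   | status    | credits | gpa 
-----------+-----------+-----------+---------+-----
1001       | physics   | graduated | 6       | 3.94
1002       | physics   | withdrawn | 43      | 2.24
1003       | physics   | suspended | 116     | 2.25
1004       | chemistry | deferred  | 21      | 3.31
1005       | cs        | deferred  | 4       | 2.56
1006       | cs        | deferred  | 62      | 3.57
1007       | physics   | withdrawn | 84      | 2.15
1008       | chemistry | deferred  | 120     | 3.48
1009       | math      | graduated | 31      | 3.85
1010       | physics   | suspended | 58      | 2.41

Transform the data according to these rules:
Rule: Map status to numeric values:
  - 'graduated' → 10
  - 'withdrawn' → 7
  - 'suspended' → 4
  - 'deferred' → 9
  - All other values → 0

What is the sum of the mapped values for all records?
78

Step 1: Apply mapping to each record
Step 2: Count by status:
  'graduated': 2 records × 10 = 20
  'withdrawn': 2 records × 7 = 14
  'suspended': 2 records × 4 = 8
  'deferred': 4 records × 9 = 36
Step 3: Sum all mapped values = 78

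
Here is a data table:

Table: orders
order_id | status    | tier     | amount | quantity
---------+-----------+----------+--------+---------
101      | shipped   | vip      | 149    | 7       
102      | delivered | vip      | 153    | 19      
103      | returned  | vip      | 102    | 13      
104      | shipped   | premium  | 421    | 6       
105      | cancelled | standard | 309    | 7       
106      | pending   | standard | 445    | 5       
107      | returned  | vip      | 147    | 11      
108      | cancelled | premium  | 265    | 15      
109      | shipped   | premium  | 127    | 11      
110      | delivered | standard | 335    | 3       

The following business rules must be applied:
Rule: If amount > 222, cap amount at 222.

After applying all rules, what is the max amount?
222

Step 1: Original maximum amount = 445
Step 2: Apply cap at 222
Step 3: 5 records had amount > 222 and were capped
Step 4: Maximum after transformation = 222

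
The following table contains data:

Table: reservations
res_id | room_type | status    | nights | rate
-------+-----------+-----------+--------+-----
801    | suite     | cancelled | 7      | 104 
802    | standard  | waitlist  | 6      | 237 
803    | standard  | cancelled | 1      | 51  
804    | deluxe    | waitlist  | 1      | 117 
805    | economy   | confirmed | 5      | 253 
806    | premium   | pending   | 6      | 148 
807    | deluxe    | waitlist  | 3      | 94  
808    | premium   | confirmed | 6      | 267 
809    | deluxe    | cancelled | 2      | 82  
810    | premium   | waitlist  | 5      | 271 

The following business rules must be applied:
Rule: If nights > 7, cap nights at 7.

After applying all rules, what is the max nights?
7

Step 1: Original maximum nights = 7
Step 2: Check cap of 7 against maximum
Step 3: No records exceed the cap (max 7 <= cap 7), so no capping applies
Step 4: Maximum after transformation = 7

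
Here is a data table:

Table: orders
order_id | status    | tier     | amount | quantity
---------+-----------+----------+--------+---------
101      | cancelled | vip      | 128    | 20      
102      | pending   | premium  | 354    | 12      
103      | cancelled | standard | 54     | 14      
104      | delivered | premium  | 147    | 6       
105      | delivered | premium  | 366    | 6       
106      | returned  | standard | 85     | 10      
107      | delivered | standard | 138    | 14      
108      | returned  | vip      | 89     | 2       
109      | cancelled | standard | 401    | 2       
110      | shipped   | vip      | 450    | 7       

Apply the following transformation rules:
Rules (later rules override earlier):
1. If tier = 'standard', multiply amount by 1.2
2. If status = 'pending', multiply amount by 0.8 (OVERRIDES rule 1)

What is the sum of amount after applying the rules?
2276.8

Step 1: Rule 2 takes priority for records with status = 'pending'
  - 1 records: 354 × 0.8 = 283.2
Step 2: Rule 1 applies to remaining records with tier = 'standard'
  - 4 records: 678 × 1.2 = 813.6
Step 3: Other records unchanged: 1180
Step 4: Final sum = 283.2 + 813.6 + 1180 = 2276.8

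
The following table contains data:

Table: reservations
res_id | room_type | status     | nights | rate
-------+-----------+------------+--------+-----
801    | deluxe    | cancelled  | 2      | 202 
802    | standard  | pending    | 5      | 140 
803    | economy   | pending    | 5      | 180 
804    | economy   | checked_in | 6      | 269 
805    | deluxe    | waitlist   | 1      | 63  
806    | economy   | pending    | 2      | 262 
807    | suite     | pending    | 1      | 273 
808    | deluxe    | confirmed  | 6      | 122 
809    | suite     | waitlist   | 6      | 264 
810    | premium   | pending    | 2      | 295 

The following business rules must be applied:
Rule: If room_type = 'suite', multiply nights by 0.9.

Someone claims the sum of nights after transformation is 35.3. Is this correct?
Yes, the result is correct.

Step 1: Calculate the correct sum after transformation
Step 2: Apply multiplier 0.9 to records where room_type = 'suite'
Step 3: Correct result = 35.3
Step 4: Claimed result = 35.3
Step 5: 35.3 = 35.3 ✓
Conclusion: The claimed result is correct.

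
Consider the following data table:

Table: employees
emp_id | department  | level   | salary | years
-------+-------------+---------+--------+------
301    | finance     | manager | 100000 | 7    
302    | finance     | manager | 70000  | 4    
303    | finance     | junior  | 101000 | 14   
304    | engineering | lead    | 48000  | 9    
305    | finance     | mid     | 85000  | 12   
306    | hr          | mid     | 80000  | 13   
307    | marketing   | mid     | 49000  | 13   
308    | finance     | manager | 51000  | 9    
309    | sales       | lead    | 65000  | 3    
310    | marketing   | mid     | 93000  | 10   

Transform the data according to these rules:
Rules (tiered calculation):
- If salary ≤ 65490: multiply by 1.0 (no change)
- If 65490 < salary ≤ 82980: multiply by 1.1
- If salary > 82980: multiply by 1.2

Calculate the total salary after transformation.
832800.0

Step 1: Tier 1 (salary ≤ 65490): 4 records, sum = 213000 × 1.0 = 213000.0
Step 2: Tier 2 (65490 < salary ≤ 82980): 2 records, sum = 150000 × 1.1 = 165000.0
Step 3: Tier 3 (salary > 82980): 4 records, sum = 379000 × 1.2 = 454800.0
Step 4: Final sum = 213000.0 + 165000.0 + 454800.0 = 832800.0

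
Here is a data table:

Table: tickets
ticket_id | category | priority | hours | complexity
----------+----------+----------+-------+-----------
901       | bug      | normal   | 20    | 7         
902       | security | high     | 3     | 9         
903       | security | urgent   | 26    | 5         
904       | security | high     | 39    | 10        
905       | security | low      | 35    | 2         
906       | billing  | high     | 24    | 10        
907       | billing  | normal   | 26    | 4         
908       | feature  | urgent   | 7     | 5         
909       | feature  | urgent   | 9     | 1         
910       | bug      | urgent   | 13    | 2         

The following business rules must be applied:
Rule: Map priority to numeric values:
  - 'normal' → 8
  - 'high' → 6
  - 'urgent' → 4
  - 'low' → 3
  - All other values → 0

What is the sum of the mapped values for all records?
53

Step 1: Apply mapping to each record
Step 2: Count by status:
  'normal': 2 records × 8 = 16
  'high': 3 records × 6 = 18
  'urgent': 4 records × 4 = 16
  'low': 1 records × 3 = 3
Step 3: Sum all mapped values = 53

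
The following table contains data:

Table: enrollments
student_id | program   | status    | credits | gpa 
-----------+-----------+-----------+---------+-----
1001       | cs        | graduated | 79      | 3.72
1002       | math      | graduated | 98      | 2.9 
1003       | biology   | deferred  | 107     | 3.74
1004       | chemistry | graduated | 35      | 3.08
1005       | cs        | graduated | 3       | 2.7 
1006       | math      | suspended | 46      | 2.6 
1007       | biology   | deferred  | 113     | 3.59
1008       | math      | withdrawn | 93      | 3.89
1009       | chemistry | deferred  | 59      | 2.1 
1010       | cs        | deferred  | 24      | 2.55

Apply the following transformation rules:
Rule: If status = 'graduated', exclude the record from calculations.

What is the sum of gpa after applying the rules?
18.47

Step 1: Identify records where status = 'graduated'
Step 2: The excluded records sum to 12.4
Step 3: Original total gpa = 30.87
Step 4: Remaining total = 30.87 - 12.4 = 18.47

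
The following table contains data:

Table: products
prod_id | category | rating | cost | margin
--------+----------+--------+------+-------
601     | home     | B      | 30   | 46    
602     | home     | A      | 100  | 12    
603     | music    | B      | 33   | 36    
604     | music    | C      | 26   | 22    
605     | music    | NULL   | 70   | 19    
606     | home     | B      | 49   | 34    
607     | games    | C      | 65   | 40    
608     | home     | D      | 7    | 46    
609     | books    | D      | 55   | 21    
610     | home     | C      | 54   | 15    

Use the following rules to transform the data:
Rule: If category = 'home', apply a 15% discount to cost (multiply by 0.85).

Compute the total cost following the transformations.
453.0

Step 1: Records with category = 'home' have total cost = 240
Step 2: Apply multiplier: 240 × 0.85 = 204.0
Step 3: Other records total: 249
Step 4: Final sum = 204.0 + 249 = 453.0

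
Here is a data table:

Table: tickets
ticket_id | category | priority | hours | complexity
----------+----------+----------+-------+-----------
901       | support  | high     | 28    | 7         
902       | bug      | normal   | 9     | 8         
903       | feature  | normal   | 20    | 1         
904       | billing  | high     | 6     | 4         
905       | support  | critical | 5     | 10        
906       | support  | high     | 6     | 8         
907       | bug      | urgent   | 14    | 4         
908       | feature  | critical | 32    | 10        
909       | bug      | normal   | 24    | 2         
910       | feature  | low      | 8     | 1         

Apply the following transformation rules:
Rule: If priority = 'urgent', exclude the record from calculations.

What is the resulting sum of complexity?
51

Step 1: Identify records where priority = 'urgent'
Step 2: The excluded records sum to 4
Step 3: Original total complexity = 55
Step 4: Remaining total = 55 - 4 = 51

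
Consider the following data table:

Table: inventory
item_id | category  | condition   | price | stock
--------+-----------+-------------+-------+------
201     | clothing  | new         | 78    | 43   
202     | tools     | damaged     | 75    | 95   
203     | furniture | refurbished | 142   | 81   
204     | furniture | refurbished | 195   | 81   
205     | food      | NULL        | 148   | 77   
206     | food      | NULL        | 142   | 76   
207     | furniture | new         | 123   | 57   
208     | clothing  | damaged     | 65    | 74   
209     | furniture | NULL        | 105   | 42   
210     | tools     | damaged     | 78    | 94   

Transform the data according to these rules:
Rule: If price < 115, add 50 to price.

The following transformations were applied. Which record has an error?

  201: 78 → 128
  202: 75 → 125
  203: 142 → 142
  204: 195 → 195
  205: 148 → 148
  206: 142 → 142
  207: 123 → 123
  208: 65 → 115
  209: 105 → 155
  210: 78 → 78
Record 210 has an error. The correct transformed value should be 128, not 78.

Step 1: Check each record against the rule
Step 2: Record 210 has price = 78
Step 3: Since 78 < 115, the bonus should have been applied
Step 4: Correct value = 128, but claimed value = 78
Conclusion: Record 210 has the error.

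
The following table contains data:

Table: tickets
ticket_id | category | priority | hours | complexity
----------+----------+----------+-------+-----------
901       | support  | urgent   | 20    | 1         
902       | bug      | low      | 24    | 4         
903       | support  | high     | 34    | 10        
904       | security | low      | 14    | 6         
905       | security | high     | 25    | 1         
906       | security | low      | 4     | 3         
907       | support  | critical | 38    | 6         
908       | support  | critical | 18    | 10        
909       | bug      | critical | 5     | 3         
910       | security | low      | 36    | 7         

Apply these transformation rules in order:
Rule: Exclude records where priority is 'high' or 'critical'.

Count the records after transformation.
5

Step 1: Count records to exclude
  - 2 (high) + 3 (critical) = 5 records
Step 2: Total records: 10
Step 3: Remaining = 10 - 5 = 5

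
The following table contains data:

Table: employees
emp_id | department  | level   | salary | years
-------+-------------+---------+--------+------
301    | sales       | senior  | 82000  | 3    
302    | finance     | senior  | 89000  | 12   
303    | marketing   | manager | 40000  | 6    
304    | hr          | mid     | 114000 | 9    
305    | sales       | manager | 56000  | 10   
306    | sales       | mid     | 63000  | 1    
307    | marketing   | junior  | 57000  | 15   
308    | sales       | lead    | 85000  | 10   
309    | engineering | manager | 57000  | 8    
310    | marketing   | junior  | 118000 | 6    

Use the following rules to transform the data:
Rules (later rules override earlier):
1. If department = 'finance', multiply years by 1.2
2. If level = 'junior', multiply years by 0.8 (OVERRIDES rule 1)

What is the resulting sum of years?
78.2

Step 1: Rule 2 takes priority for records with level = 'junior'
  - 2 records: 21 × 0.8 = 16.8
Step 2: Rule 1 applies to remaining records with department = 'finance'
  - 1 records: 12 × 1.2 = 14.4
Step 3: Other records unchanged: 47
Step 4: Final sum = 16.8 + 14.4 + 47 = 78.2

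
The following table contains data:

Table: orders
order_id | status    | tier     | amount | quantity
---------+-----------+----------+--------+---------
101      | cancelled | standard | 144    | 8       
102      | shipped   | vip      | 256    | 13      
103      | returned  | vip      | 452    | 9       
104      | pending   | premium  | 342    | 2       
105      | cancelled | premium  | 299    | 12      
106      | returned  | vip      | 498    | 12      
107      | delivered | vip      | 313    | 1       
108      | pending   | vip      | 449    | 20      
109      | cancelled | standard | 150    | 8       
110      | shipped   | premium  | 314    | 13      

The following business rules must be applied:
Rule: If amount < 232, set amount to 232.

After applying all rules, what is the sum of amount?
3387

Step 1: 2 records have amount < 232
Step 2: These records originally summed to 294
Step 3: After setting to minimum: 2 × 232 = 464
Step 4: Unaffected records sum: 2923
Step 5: Final sum = 464 + 2923 = 3387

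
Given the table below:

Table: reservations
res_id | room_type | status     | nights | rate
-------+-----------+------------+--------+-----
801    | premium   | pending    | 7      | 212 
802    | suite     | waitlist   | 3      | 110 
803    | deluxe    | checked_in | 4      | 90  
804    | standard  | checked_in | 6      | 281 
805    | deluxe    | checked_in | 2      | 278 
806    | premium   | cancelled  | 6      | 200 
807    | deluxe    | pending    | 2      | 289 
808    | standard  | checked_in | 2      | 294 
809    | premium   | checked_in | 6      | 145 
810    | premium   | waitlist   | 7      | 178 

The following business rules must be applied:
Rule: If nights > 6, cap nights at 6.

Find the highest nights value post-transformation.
6

Step 1: Original maximum nights = 7
Step 2: Apply cap at 6
Step 3: 2 records had nights > 6 and were capped
Step 4: Maximum after transformation = 6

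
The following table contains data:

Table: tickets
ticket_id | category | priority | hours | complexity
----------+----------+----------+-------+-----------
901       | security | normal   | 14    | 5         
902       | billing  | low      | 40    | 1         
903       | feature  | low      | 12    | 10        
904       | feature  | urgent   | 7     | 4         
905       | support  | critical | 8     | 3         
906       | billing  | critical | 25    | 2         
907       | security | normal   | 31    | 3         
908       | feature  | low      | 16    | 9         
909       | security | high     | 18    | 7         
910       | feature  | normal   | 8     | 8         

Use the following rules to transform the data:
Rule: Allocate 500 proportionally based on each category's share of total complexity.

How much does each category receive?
billing: 28.85, feature: 298.08, security: 144.23, support: 28.85

Step 1: Calculate total complexity = 52
Step 2: Calculate each category's proportion:
  billing: 3/52 = 5.77% → 28.85
  feature: 31/52 = 59.62% → 298.08
  security: 15/52 = 28.85% → 144.23
  support: 3/52 = 5.77% → 28.85
Step 3: Verify: sum of allocations ≈ 500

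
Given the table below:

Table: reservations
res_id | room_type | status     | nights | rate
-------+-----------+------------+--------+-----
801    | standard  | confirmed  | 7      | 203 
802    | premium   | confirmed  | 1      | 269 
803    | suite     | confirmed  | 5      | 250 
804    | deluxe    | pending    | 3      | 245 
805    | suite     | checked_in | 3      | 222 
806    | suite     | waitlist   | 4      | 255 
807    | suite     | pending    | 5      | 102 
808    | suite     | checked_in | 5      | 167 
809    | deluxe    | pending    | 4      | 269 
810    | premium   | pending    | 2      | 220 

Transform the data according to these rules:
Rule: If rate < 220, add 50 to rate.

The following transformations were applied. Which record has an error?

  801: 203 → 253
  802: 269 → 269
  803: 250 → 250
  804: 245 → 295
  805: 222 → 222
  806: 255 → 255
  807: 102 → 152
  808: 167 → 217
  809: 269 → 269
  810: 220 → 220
Record 804 has an error. The correct transformed value should be 245, not 295.

Step 1: Check each record against the rule
Step 2: Record 804 has rate = 245
Step 3: Since 245 >= 220, the bonus should not have been applied
Step 4: Correct value = 245, but claimed value = 295
Conclusion: Record 804 has the error.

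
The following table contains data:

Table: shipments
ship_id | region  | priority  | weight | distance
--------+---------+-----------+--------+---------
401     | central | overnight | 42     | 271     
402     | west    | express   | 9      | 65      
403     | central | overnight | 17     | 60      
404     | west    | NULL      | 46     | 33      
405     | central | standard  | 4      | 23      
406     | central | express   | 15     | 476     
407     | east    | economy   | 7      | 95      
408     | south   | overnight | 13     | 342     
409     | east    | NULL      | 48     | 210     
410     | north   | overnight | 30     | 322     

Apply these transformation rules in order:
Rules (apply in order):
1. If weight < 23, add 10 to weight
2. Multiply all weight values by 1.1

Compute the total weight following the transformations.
320.1

Step 1: Apply Rule 1 - Add 10 to records with weight < 23
  - 6 records affected: 65 + (6 × 10) = 125
  - Unaffected records: 166
  - Sum after Rule 1: 291
Step 2: Apply Rule 2 - Multiply all by 1.1
  - 291 × 1.1 = 320.1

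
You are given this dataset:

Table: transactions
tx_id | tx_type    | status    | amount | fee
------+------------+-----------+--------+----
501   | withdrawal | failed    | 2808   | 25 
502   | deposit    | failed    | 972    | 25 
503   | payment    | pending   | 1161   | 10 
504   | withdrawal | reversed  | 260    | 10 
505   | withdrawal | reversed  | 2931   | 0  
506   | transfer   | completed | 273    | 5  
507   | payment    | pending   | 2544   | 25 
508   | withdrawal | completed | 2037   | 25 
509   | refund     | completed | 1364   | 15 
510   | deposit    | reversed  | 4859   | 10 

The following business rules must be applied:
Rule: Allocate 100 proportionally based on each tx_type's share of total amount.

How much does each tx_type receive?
deposit: 30.36, payment: 19.29, refund: 7.1, transfer: 1.42, withdrawal: 41.83

Step 1: Calculate total amount = 19209
Step 2: Calculate each tx_type's proportion:
  deposit: 5831/19209 = 30.36% → 30.36
  payment: 3705/19209 = 19.29% → 19.29
  refund: 1364/19209 = 7.10% → 7.1
  transfer: 273/19209 = 1.42% → 1.42
  withdrawal: 8036/19209 = 41.83% → 41.83
Step 3: Verify: sum of allocations ≈ 100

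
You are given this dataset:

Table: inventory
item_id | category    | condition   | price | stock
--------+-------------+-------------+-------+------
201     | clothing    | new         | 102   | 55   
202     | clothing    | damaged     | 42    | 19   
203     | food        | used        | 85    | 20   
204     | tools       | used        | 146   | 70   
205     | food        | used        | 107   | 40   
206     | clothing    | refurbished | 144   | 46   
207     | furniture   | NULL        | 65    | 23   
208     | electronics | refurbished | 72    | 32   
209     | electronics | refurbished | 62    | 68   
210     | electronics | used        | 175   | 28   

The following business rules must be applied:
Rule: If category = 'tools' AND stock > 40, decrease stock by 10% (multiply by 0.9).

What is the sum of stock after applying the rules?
394.0

Step 1: Find records where category = 'tools' AND stock > 40
Step 2: 1 records match, summing to 70
Step 3: After multiplier: 70 × 0.9 = 63.0
Step 4: Unaffected records sum: 331
Step 5: Final sum = 63.0 + 331 = 394.0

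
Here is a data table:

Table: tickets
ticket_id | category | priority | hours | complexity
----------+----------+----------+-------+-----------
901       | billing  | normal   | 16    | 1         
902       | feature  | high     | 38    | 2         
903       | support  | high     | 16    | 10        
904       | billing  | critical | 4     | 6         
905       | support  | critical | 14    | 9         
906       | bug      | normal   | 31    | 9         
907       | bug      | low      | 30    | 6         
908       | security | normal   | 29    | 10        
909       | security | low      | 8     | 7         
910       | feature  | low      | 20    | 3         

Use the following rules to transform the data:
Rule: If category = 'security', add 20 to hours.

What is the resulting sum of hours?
246

Step 1: Count records where category = 'security': 2
Step 2: Total bonus added: 2 × 20 = 40
Step 3: Original sum of hours: 206
Step 4: Final sum = 206 + 40 = 246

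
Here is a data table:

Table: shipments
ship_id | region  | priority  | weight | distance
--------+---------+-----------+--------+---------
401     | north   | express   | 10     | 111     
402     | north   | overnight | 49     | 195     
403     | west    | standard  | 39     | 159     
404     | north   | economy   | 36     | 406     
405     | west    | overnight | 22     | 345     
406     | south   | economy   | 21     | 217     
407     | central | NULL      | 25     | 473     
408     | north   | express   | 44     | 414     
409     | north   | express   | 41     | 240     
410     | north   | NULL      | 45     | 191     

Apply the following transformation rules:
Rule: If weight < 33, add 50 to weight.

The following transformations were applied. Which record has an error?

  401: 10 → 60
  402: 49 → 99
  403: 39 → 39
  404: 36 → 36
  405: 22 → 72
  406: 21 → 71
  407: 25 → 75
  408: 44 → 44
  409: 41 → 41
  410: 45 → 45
Record 402 has an error. The correct transformed value should be 49, not 99.

Step 1: Check each record against the rule
Step 2: Record 402 has weight = 49
Step 3: Since 49 >= 33, the bonus should not have been applied
Step 4: Correct value = 49, but claimed value = 99
Conclusion: Record 402 has the error.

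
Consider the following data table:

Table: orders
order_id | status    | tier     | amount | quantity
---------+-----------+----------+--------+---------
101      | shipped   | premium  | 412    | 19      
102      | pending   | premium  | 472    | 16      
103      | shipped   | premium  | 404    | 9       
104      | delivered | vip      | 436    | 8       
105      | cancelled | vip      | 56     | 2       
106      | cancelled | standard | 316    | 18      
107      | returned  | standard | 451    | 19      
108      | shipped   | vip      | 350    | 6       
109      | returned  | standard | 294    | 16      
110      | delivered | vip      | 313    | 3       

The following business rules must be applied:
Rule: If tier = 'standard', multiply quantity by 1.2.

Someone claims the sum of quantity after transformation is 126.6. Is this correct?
Yes, the result is correct.

Step 1: Calculate the correct sum after transformation
Step 2: Apply multiplier 1.2 to records where tier = 'standard'
Step 3: Correct result = 126.6
Step 4: Claimed result = 126.6
Step 5: 126.6 = 126.6 ✓
Conclusion: The claimed result is correct.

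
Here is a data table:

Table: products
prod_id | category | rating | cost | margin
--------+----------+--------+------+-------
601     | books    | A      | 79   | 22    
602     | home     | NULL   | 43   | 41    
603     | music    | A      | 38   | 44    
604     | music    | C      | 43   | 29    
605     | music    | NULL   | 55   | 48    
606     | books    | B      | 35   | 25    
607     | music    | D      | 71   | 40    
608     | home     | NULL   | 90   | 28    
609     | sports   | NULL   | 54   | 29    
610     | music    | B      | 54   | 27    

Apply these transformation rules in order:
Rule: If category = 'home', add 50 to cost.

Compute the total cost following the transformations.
662

Step 1: Count records where category = 'home': 2
Step 2: Total bonus added: 2 × 50 = 100
Step 3: Original sum of cost: 562
Step 4: Final sum = 562 + 100 = 662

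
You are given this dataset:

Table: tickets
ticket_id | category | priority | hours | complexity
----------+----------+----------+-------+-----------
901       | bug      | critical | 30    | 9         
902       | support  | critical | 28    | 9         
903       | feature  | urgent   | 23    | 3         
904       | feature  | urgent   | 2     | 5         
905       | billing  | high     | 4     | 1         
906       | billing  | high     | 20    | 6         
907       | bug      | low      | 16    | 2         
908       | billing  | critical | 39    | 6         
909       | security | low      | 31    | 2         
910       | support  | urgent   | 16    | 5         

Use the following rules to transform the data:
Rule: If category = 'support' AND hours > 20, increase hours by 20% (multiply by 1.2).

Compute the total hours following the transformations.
214.6

Step 1: Find records where category = 'support' AND hours > 20
Step 2: 1 records match, summing to 28
Step 3: After multiplier: 28 × 1.2 = 33.6
Step 4: Unaffected records sum: 181
Step 5: Final sum = 33.6 + 181 = 214.6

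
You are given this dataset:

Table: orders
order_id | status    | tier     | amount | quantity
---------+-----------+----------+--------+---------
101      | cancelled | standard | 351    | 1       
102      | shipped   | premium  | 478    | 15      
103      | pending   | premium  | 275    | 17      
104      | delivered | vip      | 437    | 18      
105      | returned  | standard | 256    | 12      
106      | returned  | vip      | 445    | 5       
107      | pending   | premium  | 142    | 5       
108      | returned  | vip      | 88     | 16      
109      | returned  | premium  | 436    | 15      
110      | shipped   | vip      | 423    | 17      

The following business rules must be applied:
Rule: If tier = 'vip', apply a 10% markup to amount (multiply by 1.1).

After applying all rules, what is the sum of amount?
3470.3

Step 1: Records with tier = 'vip' have total amount = 1393
Step 2: Apply multiplier: 1393 × 1.1 = 1532.3
Step 3: Other records total: 1938
Step 4: Final sum = 1532.3 + 1938 = 3470.3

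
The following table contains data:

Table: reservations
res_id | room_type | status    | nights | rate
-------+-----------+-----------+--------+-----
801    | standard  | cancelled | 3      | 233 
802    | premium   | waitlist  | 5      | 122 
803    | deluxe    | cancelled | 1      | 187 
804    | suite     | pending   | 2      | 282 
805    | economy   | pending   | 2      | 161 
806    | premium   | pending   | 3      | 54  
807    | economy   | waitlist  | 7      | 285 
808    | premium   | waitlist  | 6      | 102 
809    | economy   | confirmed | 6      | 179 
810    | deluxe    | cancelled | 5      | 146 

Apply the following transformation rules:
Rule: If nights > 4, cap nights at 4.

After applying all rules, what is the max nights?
4

Step 1: Original maximum nights = 7
Step 2: Apply cap at 4
Step 3: 5 records had nights > 4 and were capped
Step 4: Maximum after transformation = 4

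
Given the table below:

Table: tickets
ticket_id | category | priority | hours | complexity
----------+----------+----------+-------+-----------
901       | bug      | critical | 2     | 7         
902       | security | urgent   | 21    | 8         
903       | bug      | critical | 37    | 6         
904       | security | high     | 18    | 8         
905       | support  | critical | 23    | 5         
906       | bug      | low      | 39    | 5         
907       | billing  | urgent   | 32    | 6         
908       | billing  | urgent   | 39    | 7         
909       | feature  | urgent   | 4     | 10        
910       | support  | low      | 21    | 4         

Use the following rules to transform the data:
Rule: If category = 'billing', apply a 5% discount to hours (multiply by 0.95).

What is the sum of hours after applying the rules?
232.45

Step 1: Records with category = 'billing' have total hours = 71
Step 2: Apply multiplier: 71 × 0.95 = 67.45
Step 3: Other records total: 165
Step 4: Final sum = 67.45 + 165 = 232.45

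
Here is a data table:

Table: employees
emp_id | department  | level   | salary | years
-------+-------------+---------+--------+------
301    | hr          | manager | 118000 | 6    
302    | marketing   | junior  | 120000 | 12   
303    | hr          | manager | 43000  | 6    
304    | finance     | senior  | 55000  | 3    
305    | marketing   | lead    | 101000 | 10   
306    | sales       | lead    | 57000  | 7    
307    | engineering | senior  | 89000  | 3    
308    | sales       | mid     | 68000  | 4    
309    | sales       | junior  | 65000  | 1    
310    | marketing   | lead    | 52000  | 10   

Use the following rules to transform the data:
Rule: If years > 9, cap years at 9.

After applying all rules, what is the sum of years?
57

Step 1: 3 records have years > 9
Step 2: These records originally summed to 32
Step 3: After capping: 3 × 9 = 27
Step 4: Unaffected records sum: 30
Step 5: Final sum = 27 + 30 = 57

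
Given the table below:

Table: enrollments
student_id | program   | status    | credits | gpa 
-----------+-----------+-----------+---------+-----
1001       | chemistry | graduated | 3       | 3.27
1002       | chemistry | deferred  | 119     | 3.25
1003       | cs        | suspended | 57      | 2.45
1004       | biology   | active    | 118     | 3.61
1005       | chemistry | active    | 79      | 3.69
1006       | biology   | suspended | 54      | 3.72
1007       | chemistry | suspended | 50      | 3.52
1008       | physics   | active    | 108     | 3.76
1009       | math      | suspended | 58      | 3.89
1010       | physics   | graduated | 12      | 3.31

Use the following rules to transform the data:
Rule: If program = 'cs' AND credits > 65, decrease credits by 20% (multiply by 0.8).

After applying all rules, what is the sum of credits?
658

Step 1: Find records where program = 'cs' AND credits > 65
Step 2: 0 records match, summing to 0
Step 3: After multiplier: 0 × 0.8 = 0.0
Step 4: Unaffected records sum: 658
Step 5: Final sum = 0.0 + 658 = 658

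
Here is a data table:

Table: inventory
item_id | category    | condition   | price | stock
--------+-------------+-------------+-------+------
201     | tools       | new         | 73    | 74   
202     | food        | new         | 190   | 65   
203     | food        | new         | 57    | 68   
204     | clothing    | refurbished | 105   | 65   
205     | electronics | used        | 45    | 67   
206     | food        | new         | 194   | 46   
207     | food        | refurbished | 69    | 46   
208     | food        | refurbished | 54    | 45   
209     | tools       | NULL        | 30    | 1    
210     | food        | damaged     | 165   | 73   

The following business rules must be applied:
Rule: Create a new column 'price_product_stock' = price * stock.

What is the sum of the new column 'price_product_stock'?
58071

Step 1: For each record, compute price * stock
Example calculations:
  73 * 74 = 5402
  190 * 65 = 12350
  57 * 68 = 3876
  ...
Step 2: Sum all derived values
Step 3: Total = 58071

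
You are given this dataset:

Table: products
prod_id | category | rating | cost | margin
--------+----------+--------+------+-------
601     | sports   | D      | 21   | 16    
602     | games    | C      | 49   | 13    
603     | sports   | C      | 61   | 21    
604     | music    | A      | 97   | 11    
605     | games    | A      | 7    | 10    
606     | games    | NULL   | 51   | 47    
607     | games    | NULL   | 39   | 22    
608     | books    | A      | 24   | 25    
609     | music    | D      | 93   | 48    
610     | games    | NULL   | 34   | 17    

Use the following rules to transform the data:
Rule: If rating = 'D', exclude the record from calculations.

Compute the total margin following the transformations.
166

Step 1: Identify records where rating = 'D'
Step 2: The excluded records sum to 64
Step 3: Original total margin = 230
Step 4: Remaining total = 230 - 64 = 166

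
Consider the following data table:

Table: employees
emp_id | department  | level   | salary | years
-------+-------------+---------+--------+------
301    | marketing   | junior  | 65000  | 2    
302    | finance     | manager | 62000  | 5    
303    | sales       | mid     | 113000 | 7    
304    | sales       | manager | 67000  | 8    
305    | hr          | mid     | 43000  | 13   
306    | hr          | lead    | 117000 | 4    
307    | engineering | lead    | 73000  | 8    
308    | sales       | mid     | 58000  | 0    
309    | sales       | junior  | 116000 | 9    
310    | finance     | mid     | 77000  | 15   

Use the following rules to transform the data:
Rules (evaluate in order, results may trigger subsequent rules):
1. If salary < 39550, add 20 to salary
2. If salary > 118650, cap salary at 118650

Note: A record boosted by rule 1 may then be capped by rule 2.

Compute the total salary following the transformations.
791000

Step 1: Apply rule 1 to records with salary < 39550
  - 0 records get bonus of 20
  - Of these, 0 records then exceed 118650 and get capped
Step 2: Apply rule 2 to records with salary > 118650
  - 0 records (original) are capped
Step 3: Calculate final sum = 791000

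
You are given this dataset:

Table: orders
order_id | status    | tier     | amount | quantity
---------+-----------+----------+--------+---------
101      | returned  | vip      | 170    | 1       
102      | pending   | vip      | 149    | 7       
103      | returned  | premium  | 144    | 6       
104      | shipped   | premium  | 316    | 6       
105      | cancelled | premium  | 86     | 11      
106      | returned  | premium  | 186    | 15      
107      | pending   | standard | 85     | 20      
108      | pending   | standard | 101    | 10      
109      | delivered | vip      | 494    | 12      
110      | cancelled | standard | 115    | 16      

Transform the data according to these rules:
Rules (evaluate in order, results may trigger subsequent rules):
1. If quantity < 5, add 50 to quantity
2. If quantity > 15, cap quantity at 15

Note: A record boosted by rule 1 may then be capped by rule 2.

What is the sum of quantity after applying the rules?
112

Step 1: Apply rule 1 to records with quantity < 5
  - 1 records get bonus of 50
  - Of these, 1 records then exceed 15 and get capped
Step 2: Apply rule 2 to records with quantity > 15
  - 2 records (original) are capped
Step 3: Calculate final sum = 112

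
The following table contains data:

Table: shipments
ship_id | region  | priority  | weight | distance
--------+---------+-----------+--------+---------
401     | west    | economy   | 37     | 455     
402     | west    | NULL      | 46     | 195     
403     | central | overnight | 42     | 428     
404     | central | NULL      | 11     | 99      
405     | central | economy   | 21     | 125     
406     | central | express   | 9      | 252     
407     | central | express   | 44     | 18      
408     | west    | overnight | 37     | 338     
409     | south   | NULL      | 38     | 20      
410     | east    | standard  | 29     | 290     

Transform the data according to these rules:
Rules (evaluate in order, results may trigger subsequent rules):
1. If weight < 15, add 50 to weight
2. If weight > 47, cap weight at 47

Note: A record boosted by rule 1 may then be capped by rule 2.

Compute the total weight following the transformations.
388

Step 1: Apply rule 1 to records with weight < 15
  - 2 records get bonus of 50
  - Of these, 2 records then exceed 47 and get capped
Step 2: Apply rule 2 to records with weight > 47
  - 0 records (original) are capped
Step 3: Calculate final sum = 388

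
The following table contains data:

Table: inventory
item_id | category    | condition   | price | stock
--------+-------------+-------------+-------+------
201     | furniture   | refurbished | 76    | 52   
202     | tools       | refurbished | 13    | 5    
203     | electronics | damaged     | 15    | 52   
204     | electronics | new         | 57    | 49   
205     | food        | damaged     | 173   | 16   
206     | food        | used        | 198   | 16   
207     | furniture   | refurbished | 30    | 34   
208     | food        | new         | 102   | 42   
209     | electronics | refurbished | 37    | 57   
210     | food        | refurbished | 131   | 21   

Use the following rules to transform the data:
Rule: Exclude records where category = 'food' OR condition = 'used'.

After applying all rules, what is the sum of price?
228

Step 1: Find records where category = 'food' OR condition = 'used'
Step 2: 4 records match, summing to 604
Step 3: Original sum: 832
Step 4: Remaining sum = 832 - 604 = 228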